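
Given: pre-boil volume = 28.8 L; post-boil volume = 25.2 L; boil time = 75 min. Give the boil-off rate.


rate = (V_pre − V_post) / (t_min/60)
rate = (28.8 − 25.2) / (75/60)

2.8800 L/hr


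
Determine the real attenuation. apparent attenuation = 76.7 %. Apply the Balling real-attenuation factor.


RA = AA · 0.8192
RA = 76.7 · 0.8192

62.8326 %


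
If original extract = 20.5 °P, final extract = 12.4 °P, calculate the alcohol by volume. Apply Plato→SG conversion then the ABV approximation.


SG = 259/(259 − P);  ABV = (OG − FG)·131.25
OG = 259/(259 − 20.5) = 1.0860
FG = 259/(259 − 12.4) = 1.0503
ABV = (1.0860 − 1.0503)·131.25

4.6817 % ABV


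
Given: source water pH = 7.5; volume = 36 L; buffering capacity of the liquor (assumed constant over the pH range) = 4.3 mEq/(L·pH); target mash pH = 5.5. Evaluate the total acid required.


acid = buffering capacity · (pH_source − pH_target) · V
acid = 4.3 · (7.5 − 5.5) · 36

309.6000 mEq


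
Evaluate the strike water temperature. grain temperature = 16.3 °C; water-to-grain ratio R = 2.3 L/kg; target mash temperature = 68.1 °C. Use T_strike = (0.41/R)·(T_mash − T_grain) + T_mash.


T_strike = (0.41/2.3)·(68.1 − 16.3) + 68.1

77.3339 °C


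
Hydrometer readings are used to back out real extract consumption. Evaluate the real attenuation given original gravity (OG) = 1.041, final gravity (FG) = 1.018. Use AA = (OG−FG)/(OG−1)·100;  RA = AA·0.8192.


AA = (1.041 − 1.018)/(1.041 − 1)·100 = 56.0976
RA = 56.0976·0.8192

45.9551 %


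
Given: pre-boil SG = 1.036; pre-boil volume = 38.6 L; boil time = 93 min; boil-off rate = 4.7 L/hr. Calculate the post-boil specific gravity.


V_post = V_pre − rate·(t/60);  SG_post = 1 + (SG_pre−1)·V_pre/V_post
V_post = 38.6 − 4.7·(93/60) = 31.3150
SG_post = 1 + (1.036 − 1)·38.6/31.3150

1.0444


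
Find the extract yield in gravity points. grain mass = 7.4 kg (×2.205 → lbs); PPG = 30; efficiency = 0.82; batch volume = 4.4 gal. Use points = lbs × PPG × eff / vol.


lbs = 7.4 × 2.205 = 16.3170
points = 16.3170 × 30 × 0.82 / 4.4

91.2269 points


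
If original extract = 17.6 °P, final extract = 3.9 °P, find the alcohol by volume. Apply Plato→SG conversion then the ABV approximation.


SG = 259/(259 − P);  ABV = (OG − FG)·131.25
OG = 259/(259 − 17.6) = 1.0729
FG = 259/(259 − 3.9) = 1.0153
ABV = (1.0729 − 1.0153)·131.25

7.5626 % ABV


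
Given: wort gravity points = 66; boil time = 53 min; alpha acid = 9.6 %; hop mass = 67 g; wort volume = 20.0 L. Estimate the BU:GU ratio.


U = 1.65·0.000125^(GP/1000)·(1−e^(−0.04t))/4.15;  IBU = (α/100)·m·U·1000/V;  BU:GU = IBU/GP
U = 1.65·0.000125^(66/1000)·(1−e^(−0.04·53))/4.15 = 0.1933
IBU = (9.6/100)·67·0.1933·1000/20.0 = 62.1749
BU:GU = 62.1749/66

0.9420


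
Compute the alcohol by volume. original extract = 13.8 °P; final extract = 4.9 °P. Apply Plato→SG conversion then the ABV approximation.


SG = 259/(259 − P);  ABV = (OG − FG)·131.25
OG = 259/(259 − 13.8) = 1.0563
FG = 259/(259 − 4.9) = 1.0193
ABV = (1.0563 − 1.0193)·131.25

4.8558 % ABV


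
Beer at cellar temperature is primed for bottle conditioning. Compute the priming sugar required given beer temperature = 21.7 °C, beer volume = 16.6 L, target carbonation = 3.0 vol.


residual = 14.695·(0.01821 + 0.09011·e^(−0.04·T));  sugar = (target − residual)·4.0·V
residual = 14.695·(0.01821 + 0.09011·e^(−0.04·21.7)) = 0.8235
sugar = (3.0 − 0.8235)·4.0·16.6

144.5217 g


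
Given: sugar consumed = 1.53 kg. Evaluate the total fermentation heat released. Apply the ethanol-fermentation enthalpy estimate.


Q = m_sugar · 590 kJ/kg
Q = 1.53 · 590

902.7000 kJ


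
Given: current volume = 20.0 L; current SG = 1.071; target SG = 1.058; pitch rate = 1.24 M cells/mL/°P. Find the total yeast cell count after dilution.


V_w = V·((SG_c−1)/(SG_t−1)−1);  °P = 259 − 259/SG_t;  cells = rate·(V+V_w)·°P
V_w = 20.0·((1.071−1)/(1.058−1)−1) = 4.4828
V_final = 20.0 + 4.4828 = 24.4828
°P = 259 − 259/1.058 = 14.1985
cells = 1.24·24.4828·14.1985

431.0465 billion cells


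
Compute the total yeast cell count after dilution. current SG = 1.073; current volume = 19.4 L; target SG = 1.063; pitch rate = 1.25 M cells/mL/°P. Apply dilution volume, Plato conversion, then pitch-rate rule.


V_w = V·((SG_c−1)/(SG_t−1)−1);  °P = 259 − 259/SG_t;  cells = rate·(V+V_w)·°P
V_w = 19.4·((1.073−1)/(1.063−1)−1) = 3.0794
V_final = 19.4 + 3.0794 = 22.4794
°P = 259 − 259/1.063 = 15.3500
cells = 1.25·22.4794·15.3500

431.3215 billion cells


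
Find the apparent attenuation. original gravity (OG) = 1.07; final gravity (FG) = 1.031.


AA = (OG − FG)/(OG − 1) · 100
AA = (1.07 − 1.031)/(1.07 − 1) · 100

55.7143 %


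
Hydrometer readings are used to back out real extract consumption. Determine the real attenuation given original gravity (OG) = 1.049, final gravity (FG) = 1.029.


AA = (OG−FG)/(OG−1)·100;  RA = AA·0.8192
AA = (1.049 − 1.029)/(1.049 − 1)·100 = 40.8163
RA = 40.8163·0.8192

33.4367 %


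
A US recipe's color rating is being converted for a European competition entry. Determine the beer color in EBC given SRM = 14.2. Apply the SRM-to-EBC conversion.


EBC = SRM · 1.97
EBC = 14.2 · 1.97

27.9740 EBC


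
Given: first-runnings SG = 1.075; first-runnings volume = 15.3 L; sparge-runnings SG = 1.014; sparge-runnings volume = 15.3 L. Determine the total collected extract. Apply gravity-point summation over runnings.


total = Σ (SG_i − 1)·1000·V_i
first = (1.075 − 1)·1000·15.3 = 1147.5000
sparge = (1.014 − 1)·1000·15.3 = 214.2000
total = 1147.5000 + 214.2000

1361.7000 gravity·L


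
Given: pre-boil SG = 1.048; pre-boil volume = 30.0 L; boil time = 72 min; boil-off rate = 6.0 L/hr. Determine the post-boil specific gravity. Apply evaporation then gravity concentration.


V_post = V_pre − rate·(t/60);  SG_post = 1 + (SG_pre−1)·V_pre/V_post
V_post = 30.0 − 6.0·(72/60) = 22.8000
SG_post = 1 + (1.048 − 1)·30.0/22.8000

1.0632


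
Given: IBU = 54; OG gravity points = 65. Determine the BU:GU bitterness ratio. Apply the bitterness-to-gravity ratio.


BU:GU = IBU / OG_points
BU:GU = 54 / 65

0.8308


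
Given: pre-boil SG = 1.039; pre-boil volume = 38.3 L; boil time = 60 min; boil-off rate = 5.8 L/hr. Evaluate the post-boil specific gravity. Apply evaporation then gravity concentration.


V_post = V_pre − rate·(t/60);  SG_post = 1 + (SG_pre−1)·V_pre/V_post
V_post = 38.3 − 5.8·(60/60) = 32.5000
SG_post = 1 + (1.039 − 1)·38.3/32.5000

1.0460


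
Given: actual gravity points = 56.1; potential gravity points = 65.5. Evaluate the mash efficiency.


efficiency = actual / potential × 100
efficiency = 56.1 / 65.5 × 100

85.6489 %


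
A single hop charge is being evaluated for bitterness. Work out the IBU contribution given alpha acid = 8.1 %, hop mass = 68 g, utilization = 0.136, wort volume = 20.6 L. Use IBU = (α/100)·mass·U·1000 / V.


IBU = (8.1/100)·68·0.136·1000 / 20.6

36.3635 IBU


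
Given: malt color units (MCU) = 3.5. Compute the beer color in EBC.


SRM = 1.4922·MCU^0.6859;  EBC = SRM·1.97
SRM = 1.4922·3.5^0.6859 = 3.5237
EBC = 3.5237·1.97

6.9418 EBC


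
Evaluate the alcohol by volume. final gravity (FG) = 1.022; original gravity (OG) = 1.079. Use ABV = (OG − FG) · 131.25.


ABV = (1.079 − 1.022) · 131.25

7.4812 % ABV


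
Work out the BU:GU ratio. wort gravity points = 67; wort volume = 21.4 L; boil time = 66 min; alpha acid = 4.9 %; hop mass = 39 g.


U = 1.65·0.000125^(GP/1000)·(1−e^(−0.04t))/4.15;  IBU = (α/100)·m·U·1000/V;  BU:GU = IBU/GP
U = 1.65·0.000125^(67/1000)·(1−e^(−0.04·66))/4.15 = 0.2022
IBU = (4.9/100)·39·0.2022·1000/21.4 = 18.0560
BU:GU = 18.0560/67

0.2695


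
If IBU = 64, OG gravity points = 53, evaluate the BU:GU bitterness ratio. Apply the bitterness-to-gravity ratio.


BU:GU = IBU / OG_points
BU:GU = 64 / 53

1.2075


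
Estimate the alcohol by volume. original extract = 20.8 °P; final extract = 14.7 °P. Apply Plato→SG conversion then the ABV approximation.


SG = 259/(259 − P);  ABV = (OG − FG)·131.25
OG = 259/(259 − 20.8) = 1.0873
FG = 259/(259 − 14.7) = 1.0602
ABV = (1.0873 − 1.0602)·131.25

3.5634 % ABV


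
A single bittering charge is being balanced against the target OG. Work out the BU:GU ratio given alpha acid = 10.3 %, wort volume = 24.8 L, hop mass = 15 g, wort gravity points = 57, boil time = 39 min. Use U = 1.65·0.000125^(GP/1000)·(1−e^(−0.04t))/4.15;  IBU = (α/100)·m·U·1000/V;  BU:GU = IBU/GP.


U = 1.65·0.000125^(57/1000)·(1−e^(−0.04·39))/4.15 = 0.1882
IBU = (10.3/100)·15·0.1882·1000/24.8 = 11.7217
BU:GU = 11.7217/57

0.2056


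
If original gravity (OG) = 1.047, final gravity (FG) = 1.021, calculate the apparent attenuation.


AA = (OG − FG)/(OG − 1) · 100
AA = (1.047 − 1.021)/(1.047 − 1) · 100

55.3191 %


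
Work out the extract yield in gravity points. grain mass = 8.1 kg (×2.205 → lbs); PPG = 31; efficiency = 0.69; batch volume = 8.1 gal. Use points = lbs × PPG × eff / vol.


lbs = 8.1 × 2.205 = 17.8605
points = 17.8605 × 31 × 0.69 / 8.1

47.1649 points


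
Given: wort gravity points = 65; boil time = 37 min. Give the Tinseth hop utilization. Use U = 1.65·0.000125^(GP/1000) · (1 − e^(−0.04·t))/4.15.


bigness = 1.65·0.000125^(65/1000) = 0.9200
boil_factor = (1 − e^(−0.04·37))/4.15 = 0.1861
U = 0.9200 · 0.1861

0.1712


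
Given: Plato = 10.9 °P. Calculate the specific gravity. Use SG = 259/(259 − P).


SG = 259/(259 − 10.9)

1.0439


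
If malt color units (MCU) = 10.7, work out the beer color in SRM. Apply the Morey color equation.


SRM = 1.4922 · MCU^0.6859
SRM = 1.4922 · 10.7^0.6859

7.5837 SRM


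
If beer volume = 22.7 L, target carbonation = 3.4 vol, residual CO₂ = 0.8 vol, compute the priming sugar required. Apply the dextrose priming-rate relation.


sugar = (target − residual)·4.0·V
sugar = (3.4 − 0.8)·4.0·22.7

236.0800 g


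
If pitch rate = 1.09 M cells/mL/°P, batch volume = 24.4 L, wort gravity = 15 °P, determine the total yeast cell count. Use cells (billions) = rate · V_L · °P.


cells = 1.09 · 24.4 · 15

398.9400 billion cells


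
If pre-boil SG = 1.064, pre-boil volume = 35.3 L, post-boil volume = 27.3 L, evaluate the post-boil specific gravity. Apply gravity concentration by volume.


SG_post = 1 + (SG_pre − 1)·V_pre/V_post
pts_pre = (1.064 − 1)·1000 = 64.0000
pts_post = 64.0000·35.3/27.3 = 82.7546
SG_post = 1 + 82.7546/1000

1.0828


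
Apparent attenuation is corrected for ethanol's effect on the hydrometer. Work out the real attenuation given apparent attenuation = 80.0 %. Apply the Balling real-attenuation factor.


RA = AA · 0.8192
RA = 80.0 · 0.8192

65.5360 %


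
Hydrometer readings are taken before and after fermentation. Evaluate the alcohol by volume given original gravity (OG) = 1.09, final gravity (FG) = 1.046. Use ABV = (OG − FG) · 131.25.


ABV = (1.09 − 1.046) · 131.25

5.7750 % ABV


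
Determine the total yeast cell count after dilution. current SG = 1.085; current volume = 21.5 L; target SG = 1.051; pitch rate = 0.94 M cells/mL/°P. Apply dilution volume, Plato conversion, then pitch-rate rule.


V_w = V·((SG_c−1)/(SG_t−1)−1);  °P = 259 − 259/SG_t;  cells = rate·(V+V_w)·°P
V_w = 21.5·((1.085−1)/(1.051−1)−1) = 14.3333
V_final = 21.5 + 14.3333 = 35.8333
°P = 259 − 259/1.051 = 12.5680
cells = 0.94·35.8333·12.5680

423.3332 billion cells


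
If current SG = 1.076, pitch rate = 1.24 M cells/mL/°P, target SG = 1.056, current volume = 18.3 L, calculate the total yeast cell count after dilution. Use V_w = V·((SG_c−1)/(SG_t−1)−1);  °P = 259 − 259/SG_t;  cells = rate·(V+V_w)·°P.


V_w = 18.3·((1.076−1)/(1.056−1)−1) = 6.5357
V_final = 18.3 + 6.5357 = 24.8357
°P = 259 − 259/1.056 = 13.7348
cells = 1.24·24.8357·13.7348

422.9823 billion cells


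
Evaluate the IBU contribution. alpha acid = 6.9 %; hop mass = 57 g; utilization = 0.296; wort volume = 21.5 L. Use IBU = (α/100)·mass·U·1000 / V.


IBU = (6.9/100)·57·0.296·1000 / 21.5

54.1473 IBU


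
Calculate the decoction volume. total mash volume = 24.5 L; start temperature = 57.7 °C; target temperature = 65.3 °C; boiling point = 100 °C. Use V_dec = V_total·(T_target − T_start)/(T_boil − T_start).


V_dec = 24.5·(65.3 − 57.7)/(100 − 57.7)

4.4019 L


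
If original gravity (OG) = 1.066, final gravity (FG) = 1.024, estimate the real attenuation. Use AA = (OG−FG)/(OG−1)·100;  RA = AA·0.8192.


AA = (1.066 − 1.024)/(1.066 − 1)·100 = 63.6364
RA = 63.6364·0.8192

52.1309 %


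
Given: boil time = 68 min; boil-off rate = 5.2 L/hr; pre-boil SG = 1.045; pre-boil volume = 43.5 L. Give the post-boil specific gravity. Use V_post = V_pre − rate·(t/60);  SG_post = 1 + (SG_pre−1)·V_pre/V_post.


V_post = 43.5 − 5.2·(68/60) = 37.6067
SG_post = 1 + (1.045 − 1)·43.5/37.6067

1.0521


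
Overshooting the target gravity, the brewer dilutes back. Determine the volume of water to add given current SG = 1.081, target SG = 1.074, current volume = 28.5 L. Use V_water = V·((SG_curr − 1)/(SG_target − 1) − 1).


V_water = 28.5·((1.081 − 1)/(1.074 − 1) − 1)

2.6959 L


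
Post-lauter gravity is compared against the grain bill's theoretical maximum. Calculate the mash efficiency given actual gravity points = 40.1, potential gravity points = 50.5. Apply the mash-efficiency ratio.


efficiency = actual / potential × 100
efficiency = 40.1 / 50.5 × 100

79.4059 %


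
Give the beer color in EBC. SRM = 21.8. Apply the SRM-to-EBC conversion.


EBC = SRM · 1.97
EBC = 21.8 · 1.97

42.9460 EBC


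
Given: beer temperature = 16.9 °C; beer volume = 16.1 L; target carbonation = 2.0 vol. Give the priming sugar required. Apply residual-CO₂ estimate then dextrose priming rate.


residual = 14.695·(0.01821 + 0.09011·e^(−0.04·T));  sugar = (target − residual)·4.0·V
residual = 14.695·(0.01821 + 0.09011·e^(−0.04·16.9)) = 0.9411
sugar = (2.0 − 0.9411)·4.0·16.1

68.1912 g


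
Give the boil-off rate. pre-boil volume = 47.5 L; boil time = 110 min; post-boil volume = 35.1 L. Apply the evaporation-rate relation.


rate = (V_pre − V_post) / (t_min/60)
rate = (47.5 − 35.1) / (110/60)

6.7636 L/hr


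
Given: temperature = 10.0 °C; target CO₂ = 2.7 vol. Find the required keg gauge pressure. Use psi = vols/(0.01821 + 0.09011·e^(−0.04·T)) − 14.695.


psi = 2.7/(0.01821 + 0.09011·e^(−0.04·10.0)) − 14.695

19.6507 psi


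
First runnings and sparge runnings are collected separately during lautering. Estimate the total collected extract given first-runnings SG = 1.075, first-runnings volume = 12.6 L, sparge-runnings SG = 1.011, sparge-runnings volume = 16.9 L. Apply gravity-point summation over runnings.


total = Σ (SG_i − 1)·1000·V_i
first = (1.075 − 1)·1000·12.6 = 945.0000
sparge = (1.011 − 1)·1000·16.9 = 185.9000
total = 945.0000 + 185.9000

1130.9000 gravity·L


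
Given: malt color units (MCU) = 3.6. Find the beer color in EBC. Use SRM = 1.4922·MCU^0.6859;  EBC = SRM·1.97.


SRM = 1.4922·3.6^0.6859 = 3.5925
EBC = 3.5925·1.97

7.0772 EBC


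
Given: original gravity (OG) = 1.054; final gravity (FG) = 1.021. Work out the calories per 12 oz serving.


ABW = (OG−FG)·131.25·0.79/FG;  °P = 259 − 259/SG (for OG→OE and FG→AE);  RE = 0.1808·OE + 0.8192·AE;  Cal = (6.9·ABW + 4·(RE−0.1))·FG·3.55
ABW = (1.054 − 1.021)·131.25·0.79/1.021 = 3.3513
OE = 259 − 259/1.054 = 13.2694 °P
AE = 259 − 259/1.021 = 5.3271 °P
RE = 0.1808·13.2694 + 0.8192·5.3271 = 6.7631 °P
Cal = (6.9·3.3513 + 4·(6.7631−0.1))·1.021·3.55

180.4172 kcal


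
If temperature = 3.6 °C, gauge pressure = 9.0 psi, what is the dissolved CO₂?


vols = (P + 14.695)·(0.01821 + 0.09011·e^(−0.04·T))
vols = (9.0 + 14.695)·(0.01821 + 0.09011·e^(−0.04·3.6))

2.2803 volumes


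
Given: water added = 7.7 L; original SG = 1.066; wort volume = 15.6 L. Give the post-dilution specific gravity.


SG_new = 1 + (SG_old − 1)·V_old/(V_old + V_water)
pts = (1.066 − 1)·1000·15.6/(15.6 + 7.7) = 44.1888
SG_new = 1 + 44.1888/1000

1.0442


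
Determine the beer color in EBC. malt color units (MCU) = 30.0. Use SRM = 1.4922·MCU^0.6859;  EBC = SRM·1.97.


SRM = 1.4922·30.0^0.6859 = 15.3810
EBC = 15.3810·1.97

30.3006 EBC


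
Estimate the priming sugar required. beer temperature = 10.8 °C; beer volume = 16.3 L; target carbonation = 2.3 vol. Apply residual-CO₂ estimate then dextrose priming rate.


residual = 14.695·(0.01821 + 0.09011·e^(−0.04·T));  sugar = (target − residual)·4.0·V
residual = 14.695·(0.01821 + 0.09011·e^(−0.04·10.8)) = 1.1273
sugar = (2.3 − 1.1273)·4.0·16.3

76.4628 g


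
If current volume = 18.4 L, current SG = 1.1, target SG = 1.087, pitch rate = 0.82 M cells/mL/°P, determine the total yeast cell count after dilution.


V_w = V·((SG_c−1)/(SG_t−1)−1);  °P = 259 − 259/SG_t;  cells = rate·(V+V_w)·°P
V_w = 18.4·((1.1−1)/(1.087−1)−1) = 2.7494
V_final = 18.4 + 2.7494 = 21.1494
°P = 259 − 259/1.087 = 20.7295
cells = 0.82·21.1494·20.7295

359.5025 billion cells


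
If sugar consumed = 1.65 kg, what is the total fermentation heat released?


Q = m_sugar · 590 kJ/kg
Q = 1.65 · 590

973.5000 kJ


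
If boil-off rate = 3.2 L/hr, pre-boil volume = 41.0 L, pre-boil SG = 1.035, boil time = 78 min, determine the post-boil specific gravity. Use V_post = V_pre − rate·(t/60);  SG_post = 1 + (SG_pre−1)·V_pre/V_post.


V_post = 41.0 − 3.2·(78/60) = 36.8400
SG_post = 1 + (1.035 − 1)·41.0/36.8400

1.0390


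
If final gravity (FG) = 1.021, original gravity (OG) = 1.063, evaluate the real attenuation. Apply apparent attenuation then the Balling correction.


AA = (OG−FG)/(OG−1)·100;  RA = AA·0.8192
AA = (1.063 − 1.021)/(1.063 − 1)·100 = 66.6667
RA = 66.6667·0.8192

54.6133 %


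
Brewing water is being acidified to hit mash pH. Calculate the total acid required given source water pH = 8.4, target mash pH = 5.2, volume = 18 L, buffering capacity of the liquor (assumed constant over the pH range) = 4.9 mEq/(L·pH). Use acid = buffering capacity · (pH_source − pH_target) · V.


acid = 4.9 · (8.4 − 5.2) · 18

282.2400 mEq


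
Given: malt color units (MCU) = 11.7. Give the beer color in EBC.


SRM = 1.4922·MCU^0.6859;  EBC = SRM·1.97
SRM = 1.4922·11.7^0.6859 = 8.0630
EBC = 8.0630·1.97

15.8841 EBC


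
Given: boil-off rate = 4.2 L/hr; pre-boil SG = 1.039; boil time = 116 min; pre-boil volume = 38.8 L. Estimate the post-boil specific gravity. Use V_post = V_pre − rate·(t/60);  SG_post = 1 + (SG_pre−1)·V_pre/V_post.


V_post = 38.8 − 4.2·(116/60) = 30.6800
SG_post = 1 + (1.039 − 1)·38.8/30.6800

1.0493


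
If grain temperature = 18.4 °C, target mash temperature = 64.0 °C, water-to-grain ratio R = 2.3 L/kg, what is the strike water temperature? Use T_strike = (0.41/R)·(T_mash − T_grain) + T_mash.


T_strike = (0.41/2.3)·(64.0 − 18.4) + 64.0

72.1287 °C


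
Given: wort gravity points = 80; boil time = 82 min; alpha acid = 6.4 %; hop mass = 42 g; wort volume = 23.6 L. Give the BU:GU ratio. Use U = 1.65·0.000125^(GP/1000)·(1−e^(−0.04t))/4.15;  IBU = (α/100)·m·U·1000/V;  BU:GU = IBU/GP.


U = 1.65·0.000125^(80/1000)·(1−e^(−0.04·82))/4.15 = 0.1864
IBU = (6.4/100)·42·0.1864·1000/23.6 = 21.2348
BU:GU = 21.2348/80

0.2654


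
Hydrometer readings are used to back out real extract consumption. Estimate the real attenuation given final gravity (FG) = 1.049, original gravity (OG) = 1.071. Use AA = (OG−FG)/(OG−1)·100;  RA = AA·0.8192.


AA = (1.071 − 1.049)/(1.071 − 1)·100 = 30.9859
RA = 30.9859·0.8192

25.3837 %


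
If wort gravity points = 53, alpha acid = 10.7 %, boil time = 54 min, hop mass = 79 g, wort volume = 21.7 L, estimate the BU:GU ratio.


U = 1.65·0.000125^(GP/1000)·(1−e^(−0.04t))/4.15;  IBU = (α/100)·m·U·1000/V;  BU:GU = IBU/GP
U = 1.65·0.000125^(53/1000)·(1−e^(−0.04·54))/4.15 = 0.2185
IBU = (10.7/100)·79·0.2185·1000/21.7 = 85.0956
BU:GU = 85.0956/53

1.6056


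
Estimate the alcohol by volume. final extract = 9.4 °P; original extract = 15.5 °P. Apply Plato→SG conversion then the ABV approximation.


SG = 259/(259 − P);  ABV = (OG − FG)·131.25
OG = 259/(259 − 15.5) = 1.0637
FG = 259/(259 − 9.4) = 1.0377
ABV = (1.0637 − 1.0377)·131.25

3.4118 % ABV


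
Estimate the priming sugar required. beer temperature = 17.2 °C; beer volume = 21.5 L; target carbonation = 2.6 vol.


residual = 14.695·(0.01821 + 0.09011·e^(−0.04·T));  sugar = (target − residual)·4.0·V
residual = 14.695·(0.01821 + 0.09011·e^(−0.04·17.2)) = 0.9331
sugar = (2.6 − 0.9331)·4.0·21.5

143.3538 g


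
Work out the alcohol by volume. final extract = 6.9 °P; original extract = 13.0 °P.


SG = 259/(259 − P);  ABV = (OG − FG)·131.25
OG = 259/(259 − 13.0) = 1.0528
FG = 259/(259 − 6.9) = 1.0274
ABV = (1.0528 − 1.0274)·131.25

3.3437 % ABV


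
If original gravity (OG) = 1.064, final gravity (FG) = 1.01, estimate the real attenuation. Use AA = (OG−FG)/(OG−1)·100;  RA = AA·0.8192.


AA = (1.064 − 1.01)/(1.064 − 1)·100 = 84.3750
RA = 84.3750·0.8192

69.1200 %


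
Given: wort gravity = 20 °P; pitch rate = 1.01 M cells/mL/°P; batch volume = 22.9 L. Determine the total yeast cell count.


cells (billions) = rate · V_L · °P
cells = 1.01 · 22.9 · 20

462.5800 billion cells


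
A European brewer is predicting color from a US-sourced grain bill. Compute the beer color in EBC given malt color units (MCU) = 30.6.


SRM = 1.4922·MCU^0.6859;  EBC = SRM·1.97
SRM = 1.4922·30.6^0.6859 = 15.5913
EBC = 15.5913·1.97

30.7149 EBC


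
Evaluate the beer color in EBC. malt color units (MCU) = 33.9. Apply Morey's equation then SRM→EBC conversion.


SRM = 1.4922·MCU^0.6859;  EBC = SRM·1.97
SRM = 1.4922·33.9^0.6859 = 16.7260
EBC = 16.7260·1.97

32.9501 EBC


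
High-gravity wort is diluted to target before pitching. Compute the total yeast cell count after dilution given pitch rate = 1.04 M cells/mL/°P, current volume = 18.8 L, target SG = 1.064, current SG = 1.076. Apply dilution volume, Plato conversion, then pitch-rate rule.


V_w = V·((SG_c−1)/(SG_t−1)−1);  °P = 259 − 259/SG_t;  cells = rate·(V+V_w)·°P
V_w = 18.8·((1.076−1)/(1.064−1)−1) = 3.5250
V_final = 18.8 + 3.5250 = 22.3250
°P = 259 − 259/1.064 = 15.5789
cells = 1.04·22.3250·15.5789

361.7120 billion cells


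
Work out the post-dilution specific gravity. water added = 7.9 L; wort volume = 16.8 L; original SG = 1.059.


SG_new = 1 + (SG_old − 1)·V_old/(V_old + V_water)
pts = (1.059 − 1)·1000·16.8/(16.8 + 7.9) = 40.1296
SG_new = 1 + 40.1296/1000

1.0401


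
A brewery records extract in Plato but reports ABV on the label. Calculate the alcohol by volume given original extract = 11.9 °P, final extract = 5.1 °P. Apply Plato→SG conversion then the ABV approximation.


SG = 259/(259 − P);  ABV = (OG − FG)·131.25
OG = 259/(259 − 11.9) = 1.0482
FG = 259/(259 − 5.1) = 1.0201
ABV = (1.0482 − 1.0201)·131.25

3.6844 % ABV


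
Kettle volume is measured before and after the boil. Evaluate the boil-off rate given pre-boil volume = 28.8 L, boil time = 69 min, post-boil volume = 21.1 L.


rate = (V_pre − V_post) / (t_min/60)
rate = (28.8 − 21.1) / (69/60)

6.6957 L/hr


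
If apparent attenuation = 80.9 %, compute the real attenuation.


RA = AA · 0.8192
RA = 80.9 · 0.8192

66.2733 %


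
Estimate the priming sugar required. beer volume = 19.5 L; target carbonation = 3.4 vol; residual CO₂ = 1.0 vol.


sugar = (target − residual)·4.0·V
sugar = (3.4 − 1.0)·4.0·19.5

187.2000 g


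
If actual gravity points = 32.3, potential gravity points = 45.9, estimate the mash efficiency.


efficiency = actual / potential × 100
efficiency = 32.3 / 45.9 × 100

70.3704 %


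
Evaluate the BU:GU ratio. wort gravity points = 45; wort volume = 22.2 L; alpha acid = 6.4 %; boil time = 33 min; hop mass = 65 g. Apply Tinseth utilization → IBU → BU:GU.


U = 1.65·0.000125^(GP/1000)·(1−e^(−0.04t))/4.15;  IBU = (α/100)·m·U·1000/V;  BU:GU = IBU/GP
U = 1.65·0.000125^(45/1000)·(1−e^(−0.04·33))/4.15 = 0.1945
IBU = (6.4/100)·65·0.1945·1000/22.2 = 36.4385
BU:GU = 36.4385/45

0.8097


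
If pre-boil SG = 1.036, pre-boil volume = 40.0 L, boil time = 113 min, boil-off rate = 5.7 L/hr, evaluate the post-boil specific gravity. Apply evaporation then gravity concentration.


V_post = V_pre − rate·(t/60);  SG_post = 1 + (SG_pre−1)·V_pre/V_post
V_post = 40.0 − 5.7·(113/60) = 29.2650
SG_post = 1 + (1.036 − 1)·40.0/29.2650

1.0492


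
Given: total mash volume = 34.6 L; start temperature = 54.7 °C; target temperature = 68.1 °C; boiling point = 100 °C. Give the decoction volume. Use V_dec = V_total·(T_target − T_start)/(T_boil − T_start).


V_dec = 34.6·(68.1 − 54.7)/(100 − 54.7)

10.2349 L


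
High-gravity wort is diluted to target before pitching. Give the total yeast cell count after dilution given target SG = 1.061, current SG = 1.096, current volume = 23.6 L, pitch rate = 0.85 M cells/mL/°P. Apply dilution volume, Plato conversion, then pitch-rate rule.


V_w = V·((SG_c−1)/(SG_t−1)−1);  °P = 259 − 259/SG_t;  cells = rate·(V+V_w)·°P
V_w = 23.6·((1.096−1)/(1.061−1)−1) = 13.5410
V_final = 23.6 + 13.5410 = 37.1410
°P = 259 − 259/1.061 = 14.8907
cells = 0.85·37.1410·14.8907

470.0960 billion cells


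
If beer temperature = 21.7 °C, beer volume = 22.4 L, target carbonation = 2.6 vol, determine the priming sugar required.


residual = 14.695·(0.01821 + 0.09011·e^(−0.04·T));  sugar = (target − residual)·4.0·V
residual = 14.695·(0.01821 + 0.09011·e^(−0.04·21.7)) = 0.8235
sugar = (2.6 − 0.8235)·4.0·22.4

159.1773 g


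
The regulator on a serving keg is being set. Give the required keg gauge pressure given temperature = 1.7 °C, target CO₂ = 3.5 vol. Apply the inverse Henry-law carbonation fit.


psi = vols/(0.01821 + 0.09011·e^(−0.04·T)) − 14.695
psi = 3.5/(0.01821 + 0.09011·e^(−0.04·1.7)) − 14.695

19.4860 psi


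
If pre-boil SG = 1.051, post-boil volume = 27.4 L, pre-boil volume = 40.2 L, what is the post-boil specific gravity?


SG_post = 1 + (SG_pre − 1)·V_pre/V_post
pts_pre = (1.051 − 1)·1000 = 51.0000
pts_post = 51.0000·40.2/27.4 = 74.8248
SG_post = 1 + 74.8248/1000

1.0748


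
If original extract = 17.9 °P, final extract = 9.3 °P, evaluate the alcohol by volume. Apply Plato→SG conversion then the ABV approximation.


SG = 259/(259 − P);  ABV = (OG − FG)·131.25
OG = 259/(259 − 17.9) = 1.0742
FG = 259/(259 − 9.3) = 1.0372
ABV = (1.0742 − 1.0372)·131.25

4.8560 % ABV


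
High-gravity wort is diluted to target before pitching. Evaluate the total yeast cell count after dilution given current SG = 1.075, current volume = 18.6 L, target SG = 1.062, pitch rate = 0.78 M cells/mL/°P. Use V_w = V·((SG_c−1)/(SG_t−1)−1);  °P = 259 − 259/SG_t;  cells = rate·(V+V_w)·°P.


V_w = 18.6·((1.075−1)/(1.062−1)−1) = 3.9000
V_final = 18.6 + 3.9000 = 22.5000
°P = 259 − 259/1.062 = 15.1205
cells = 0.78·22.5000·15.1205

265.3653 billion cells


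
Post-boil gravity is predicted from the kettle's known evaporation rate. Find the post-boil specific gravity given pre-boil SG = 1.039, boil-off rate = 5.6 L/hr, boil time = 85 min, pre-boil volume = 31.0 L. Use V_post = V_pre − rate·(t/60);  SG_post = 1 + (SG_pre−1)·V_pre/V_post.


V_post = 31.0 − 5.6·(85/60) = 23.0667
SG_post = 1 + (1.039 − 1)·31.0/23.0667

1.0524


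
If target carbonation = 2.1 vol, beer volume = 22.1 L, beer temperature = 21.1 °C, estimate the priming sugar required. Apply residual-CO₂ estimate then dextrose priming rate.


residual = 14.695·(0.01821 + 0.09011·e^(−0.04·T));  sugar = (target − residual)·4.0·V
residual = 14.695·(0.01821 + 0.09011·e^(−0.04·21.1)) = 0.8370
sugar = (2.1 − 0.8370)·4.0·22.1

111.6518 g


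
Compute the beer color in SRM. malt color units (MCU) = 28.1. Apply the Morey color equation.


SRM = 1.4922 · MCU^0.6859
SRM = 1.4922 · 28.1^0.6859

14.7060 SRM


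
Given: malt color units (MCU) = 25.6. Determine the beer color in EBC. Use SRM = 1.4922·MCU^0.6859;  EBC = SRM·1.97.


SRM = 1.4922·25.6^0.6859 = 13.7955
EBC = 13.7955·1.97

27.1772 EBC


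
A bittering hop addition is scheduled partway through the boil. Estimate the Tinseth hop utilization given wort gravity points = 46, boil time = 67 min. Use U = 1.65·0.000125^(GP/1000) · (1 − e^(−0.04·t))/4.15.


bigness = 1.65·0.000125^(46/1000) = 1.0913
boil_factor = (1 − e^(−0.04·67))/4.15 = 0.2244
U = 1.0913 · 0.2244

0.2449


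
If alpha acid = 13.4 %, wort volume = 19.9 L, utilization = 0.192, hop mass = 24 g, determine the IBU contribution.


IBU = (α/100)·mass·U·1000 / V
IBU = (13.4/100)·24·0.192·1000 / 19.9

31.0287 IBU


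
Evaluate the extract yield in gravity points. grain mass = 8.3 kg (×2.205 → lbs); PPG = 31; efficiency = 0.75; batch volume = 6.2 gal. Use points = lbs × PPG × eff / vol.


lbs = 8.3 × 2.205 = 18.3015
points = 18.3015 × 31 × 0.75 / 6.2

68.6306 points


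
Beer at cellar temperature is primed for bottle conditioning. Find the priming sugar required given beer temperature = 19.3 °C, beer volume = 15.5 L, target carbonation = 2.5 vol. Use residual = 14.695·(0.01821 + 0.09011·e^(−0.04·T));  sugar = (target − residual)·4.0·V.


residual = 14.695·(0.01821 + 0.09011·e^(−0.04·19.3)) = 0.8795
sugar = (2.5 − 0.8795)·4.0·15.5

100.4724 g


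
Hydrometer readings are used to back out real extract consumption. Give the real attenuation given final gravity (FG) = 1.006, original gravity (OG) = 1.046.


AA = (OG−FG)/(OG−1)·100;  RA = AA·0.8192
AA = (1.046 − 1.006)/(1.046 − 1)·100 = 86.9565
RA = 86.9565·0.8192

71.2348 %


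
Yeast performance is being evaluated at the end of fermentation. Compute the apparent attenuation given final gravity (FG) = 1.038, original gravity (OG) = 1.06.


AA = (OG − FG)/(OG − 1) · 100
AA = (1.06 − 1.038)/(1.06 − 1) · 100

36.6667 %


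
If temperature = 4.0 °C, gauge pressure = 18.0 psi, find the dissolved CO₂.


vols = (P + 14.695)·(0.01821 + 0.09011·e^(−0.04·T))
vols = (18.0 + 14.695)·(0.01821 + 0.09011·e^(−0.04·4.0))

3.1059 volumes


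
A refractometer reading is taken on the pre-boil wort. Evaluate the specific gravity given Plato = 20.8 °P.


SG = 259/(259 − P)
SG = 259/(259 − 20.8)

1.0873


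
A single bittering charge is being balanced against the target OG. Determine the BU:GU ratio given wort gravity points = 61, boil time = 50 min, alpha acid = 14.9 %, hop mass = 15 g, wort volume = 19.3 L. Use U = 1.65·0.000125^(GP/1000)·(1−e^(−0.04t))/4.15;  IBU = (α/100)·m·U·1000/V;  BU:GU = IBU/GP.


U = 1.65·0.000125^(61/1000)·(1−e^(−0.04·50))/4.15 = 0.1987
IBU = (14.9/100)·15·0.1987·1000/19.3 = 23.0099
BU:GU = 23.0099/61

0.3772


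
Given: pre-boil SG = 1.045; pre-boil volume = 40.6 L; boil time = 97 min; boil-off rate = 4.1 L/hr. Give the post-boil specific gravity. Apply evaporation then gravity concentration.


V_post = V_pre − rate·(t/60);  SG_post = 1 + (SG_pre−1)·V_pre/V_post
V_post = 40.6 − 4.1·(97/60) = 33.9717
SG_post = 1 + (1.045 − 1)·40.6/33.9717

1.0538


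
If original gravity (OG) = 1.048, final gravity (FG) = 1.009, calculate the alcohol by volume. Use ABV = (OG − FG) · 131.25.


ABV = (1.048 − 1.009) · 131.25

5.1188 % ABV


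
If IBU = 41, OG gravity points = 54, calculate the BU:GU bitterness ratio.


BU:GU = IBU / OG_points
BU:GU = 41 / 54

0.7593


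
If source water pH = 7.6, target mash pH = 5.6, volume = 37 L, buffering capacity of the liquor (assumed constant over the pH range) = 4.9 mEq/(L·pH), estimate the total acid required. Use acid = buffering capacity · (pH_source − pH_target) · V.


acid = 4.9 · (7.6 − 5.6) · 37

362.6000 mEq


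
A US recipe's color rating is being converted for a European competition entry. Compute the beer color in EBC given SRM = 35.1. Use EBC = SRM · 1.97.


EBC = 35.1 · 1.97

69.1470 EBC


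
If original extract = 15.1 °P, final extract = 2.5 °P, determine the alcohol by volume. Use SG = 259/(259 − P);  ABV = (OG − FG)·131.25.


OG = 259/(259 − 15.1) = 1.0619
FG = 259/(259 − 2.5) = 1.0097
ABV = (1.0619 − 1.0097)·131.25

6.8465 % ABV


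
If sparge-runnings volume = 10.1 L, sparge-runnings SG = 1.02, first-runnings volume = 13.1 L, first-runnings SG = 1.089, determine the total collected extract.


total = Σ (SG_i − 1)·1000·V_i
first = (1.089 − 1)·1000·13.1 = 1165.9000
sparge = (1.02 − 1)·1000·10.1 = 202.0000
total = 1165.9000 + 202.0000

1367.9000 gravity·L


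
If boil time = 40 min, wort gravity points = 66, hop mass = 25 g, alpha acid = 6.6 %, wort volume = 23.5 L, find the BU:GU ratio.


U = 1.65·0.000125^(GP/1000)·(1−e^(−0.04t))/4.15;  IBU = (α/100)·m·U·1000/V;  BU:GU = IBU/GP
U = 1.65·0.000125^(66/1000)·(1−e^(−0.04·40))/4.15 = 0.1753
IBU = (6.6/100)·25·0.1753·1000/23.5 = 12.3114
BU:GU = 12.3114/66

0.1865


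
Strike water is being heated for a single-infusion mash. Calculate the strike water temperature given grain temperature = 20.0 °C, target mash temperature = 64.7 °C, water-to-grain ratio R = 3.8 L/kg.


T_strike = (0.41/R)·(T_mash − T_grain) + T_mash
T_strike = (0.41/3.8)·(64.7 − 20.0) + 64.7

69.5229 °C


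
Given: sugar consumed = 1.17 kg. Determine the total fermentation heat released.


Q = m_sugar · 590 kJ/kg
Q = 1.17 · 590

690.3000 kJ


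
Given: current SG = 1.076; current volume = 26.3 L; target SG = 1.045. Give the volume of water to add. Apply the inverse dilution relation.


V_water = V·((SG_curr − 1)/(SG_target − 1) − 1)
V_water = 26.3·((1.076 − 1)/(1.045 − 1) − 1)

18.1178 L


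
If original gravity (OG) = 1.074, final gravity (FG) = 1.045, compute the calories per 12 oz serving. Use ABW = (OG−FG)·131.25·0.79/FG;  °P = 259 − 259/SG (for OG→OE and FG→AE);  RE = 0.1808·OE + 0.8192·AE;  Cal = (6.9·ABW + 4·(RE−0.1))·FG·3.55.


ABW = (1.074 − 1.045)·131.25·0.79/1.045 = 2.8775
OE = 259 − 259/1.074 = 17.8454 °P
AE = 259 − 259/1.045 = 11.1531 °P
RE = 0.1808·17.8454 + 0.8192·11.1531 = 12.3631 °P
Cal = (6.9·2.8775 + 4·(12.3631−0.1))·1.045·3.55

255.6268 kcal


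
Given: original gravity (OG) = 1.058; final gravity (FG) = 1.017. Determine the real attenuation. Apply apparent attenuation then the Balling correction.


AA = (OG−FG)/(OG−1)·100;  RA = AA·0.8192
AA = (1.058 − 1.017)/(1.058 − 1)·100 = 70.6897
RA = 70.6897·0.8192

57.9090 %


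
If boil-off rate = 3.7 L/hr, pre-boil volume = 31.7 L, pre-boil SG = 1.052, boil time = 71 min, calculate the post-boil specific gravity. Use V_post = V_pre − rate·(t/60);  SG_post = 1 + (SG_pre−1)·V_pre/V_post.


V_post = 31.7 − 3.7·(71/60) = 27.3217
SG_post = 1 + (1.052 − 1)·31.7/27.3217

1.0603


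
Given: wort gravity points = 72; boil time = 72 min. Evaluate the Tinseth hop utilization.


U = 1.65·0.000125^(GP/1000) · (1 − e^(−0.04·t))/4.15
bigness = 1.65·0.000125^(72/1000) = 0.8639
boil_factor = (1 − e^(−0.04·72))/4.15 = 0.2274
U = 0.8639 · 0.2274

0.1965


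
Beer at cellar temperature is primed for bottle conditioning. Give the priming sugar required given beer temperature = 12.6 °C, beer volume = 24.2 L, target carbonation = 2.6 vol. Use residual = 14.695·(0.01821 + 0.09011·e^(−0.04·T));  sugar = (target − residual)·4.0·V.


residual = 14.695·(0.01821 + 0.09011·e^(−0.04·12.6)) = 1.0675
sugar = (2.6 − 1.0675)·4.0·24.2

148.3424 g


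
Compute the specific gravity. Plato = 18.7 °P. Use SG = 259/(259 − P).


SG = 259/(259 − 18.7)

1.0778


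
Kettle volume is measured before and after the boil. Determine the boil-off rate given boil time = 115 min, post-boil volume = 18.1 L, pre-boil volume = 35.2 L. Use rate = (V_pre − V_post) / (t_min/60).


rate = (35.2 − 18.1) / (115/60)

8.9217 L/hr


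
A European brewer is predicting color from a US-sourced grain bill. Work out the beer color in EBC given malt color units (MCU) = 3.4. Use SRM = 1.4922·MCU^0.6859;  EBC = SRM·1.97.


SRM = 1.4922·3.4^0.6859 = 3.4544
EBC = 3.4544·1.97

6.8051 EBC


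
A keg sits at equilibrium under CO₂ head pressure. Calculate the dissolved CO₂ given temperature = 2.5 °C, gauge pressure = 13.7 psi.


vols = (P + 14.695)·(0.01821 + 0.09011·e^(−0.04·T))
vols = (13.7 + 14.695)·(0.01821 + 0.09011·e^(−0.04·2.5))

2.8323 volumes


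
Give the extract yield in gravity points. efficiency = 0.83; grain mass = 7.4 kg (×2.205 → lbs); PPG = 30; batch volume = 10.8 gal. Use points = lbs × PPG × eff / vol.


lbs = 7.4 × 2.205 = 16.3170
points = 16.3170 × 30 × 0.83 / 10.8

37.6197 points


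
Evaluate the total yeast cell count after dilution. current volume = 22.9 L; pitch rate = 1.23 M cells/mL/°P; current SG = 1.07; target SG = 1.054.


V_w = V·((SG_c−1)/(SG_t−1)−1);  °P = 259 − 259/SG_t;  cells = rate·(V+V_w)·°P
V_w = 22.9·((1.07−1)/(1.054−1)−1) = 6.7852
V_final = 22.9 + 6.7852 = 29.6852
°P = 259 − 259/1.054 = 13.2694
cells = 1.23·29.6852·13.2694

484.5045 billion cells


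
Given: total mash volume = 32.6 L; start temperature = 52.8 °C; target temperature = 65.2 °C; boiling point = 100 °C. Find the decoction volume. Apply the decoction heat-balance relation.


V_dec = V_total·(T_target − T_start)/(T_boil − T_start)
V_dec = 32.6·(65.2 − 52.8)/(100 − 52.8)

8.5644 L


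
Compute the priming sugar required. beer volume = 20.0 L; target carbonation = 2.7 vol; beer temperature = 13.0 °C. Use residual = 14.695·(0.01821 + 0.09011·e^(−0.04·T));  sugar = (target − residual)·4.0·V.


residual = 14.695·(0.01821 + 0.09011·e^(−0.04·13.0)) = 1.0548
sugar = (2.7 − 1.0548)·4.0·20.0

131.6128 g


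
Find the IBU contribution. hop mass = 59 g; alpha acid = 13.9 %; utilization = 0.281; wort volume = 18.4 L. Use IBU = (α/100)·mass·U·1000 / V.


IBU = (13.9/100)·59·0.281·1000 / 18.4

125.2435 IBU


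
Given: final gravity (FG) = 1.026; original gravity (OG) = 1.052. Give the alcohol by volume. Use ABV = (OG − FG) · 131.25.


ABV = (1.052 − 1.026) · 131.25

3.4125 % ABV


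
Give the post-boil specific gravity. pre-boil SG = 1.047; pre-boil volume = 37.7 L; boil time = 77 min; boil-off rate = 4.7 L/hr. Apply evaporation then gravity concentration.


V_post = V_pre − rate·(t/60);  SG_post = 1 + (SG_pre−1)·V_pre/V_post
V_post = 37.7 − 4.7·(77/60) = 31.6683
SG_post = 1 + (1.047 − 1)·37.7/31.6683

1.0560


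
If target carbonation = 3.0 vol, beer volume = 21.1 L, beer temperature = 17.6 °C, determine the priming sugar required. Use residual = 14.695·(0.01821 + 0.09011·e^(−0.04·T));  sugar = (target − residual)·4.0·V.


residual = 14.695·(0.01821 + 0.09011·e^(−0.04·17.6)) = 0.9225
sugar = (3.0 − 0.9225)·4.0·21.1

175.3383 g


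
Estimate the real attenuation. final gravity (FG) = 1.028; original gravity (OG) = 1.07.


AA = (OG−FG)/(OG−1)·100;  RA = AA·0.8192
AA = (1.07 − 1.028)/(1.07 − 1)·100 = 60.0000
RA = 60.0000·0.8192

49.1520 %
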